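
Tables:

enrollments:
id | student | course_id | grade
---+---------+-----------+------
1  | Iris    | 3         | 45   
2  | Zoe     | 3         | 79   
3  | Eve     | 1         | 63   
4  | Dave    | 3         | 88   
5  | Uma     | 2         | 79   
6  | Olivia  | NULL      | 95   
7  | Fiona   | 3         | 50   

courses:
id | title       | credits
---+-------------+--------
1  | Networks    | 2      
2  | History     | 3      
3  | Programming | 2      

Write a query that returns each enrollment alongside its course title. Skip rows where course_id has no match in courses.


INNER JOIN keeps only enrollments rows whose course_id matches an id in courses. Walk through each enrollment:
  - enrollment 1 (Iris): course_id=3 -> matches Programming
  - enrollment 2 (Zoe): course_id=3 -> matches Programming
  - enrollment 3 (Eve): course_id=1 -> matches Networks
  - enrollment 4 (Dave): course_id=3 -> matches Programming
  - enrollment 5 (Uma): course_id=2 -> matches History
  - enrollment 6 (Olivia): course_id=NULL, no match -> dropped
  - enrollment 7 (Fiona): course_id=3 -> matches Programming
So 1 of 7 rows is dropped.

SQL:
SELECT a.student, b.title AS course
FROM enrollments a
INNER JOIN courses b ON a.course_id = b.id

Result:
student | course     
--------+------------
Iris    | Programming
Zoe     | Programming
Eve     | Networks   
Dave    | Programming
Uma     | History    
Fiona   | Programming


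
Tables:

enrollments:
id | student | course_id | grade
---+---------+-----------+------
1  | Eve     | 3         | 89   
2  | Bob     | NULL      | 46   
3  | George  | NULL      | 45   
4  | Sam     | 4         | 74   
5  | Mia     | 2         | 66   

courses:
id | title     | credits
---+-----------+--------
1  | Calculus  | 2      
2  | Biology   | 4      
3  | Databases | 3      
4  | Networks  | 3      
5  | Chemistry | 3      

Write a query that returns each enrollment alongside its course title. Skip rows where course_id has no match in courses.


INNER JOIN keeps only enrollments rows whose course_id matches an id in courses. Walk through each enrollment:
  - enrollment 1 (Eve): course_id=3 -> matches Databases
  - enrollment 2 (Bob): course_id=NULL, no match -> dropped
  - enrollment 3 (George): course_id=NULL, no match -> dropped
  - enrollment 4 (Sam): course_id=4 -> matches Networks
  - enrollment 5 (Mia): course_id=2 -> matches Biology
So 2 of 5 rows are dropped.

SQL:
SELECT a.student, b.title AS course
FROM enrollments a
INNER JOIN courses b ON a.course_id = b.id

Result:
student | course   
--------+----------
Eve     | Databases
Sam     | Networks 
Mia     | Biology  


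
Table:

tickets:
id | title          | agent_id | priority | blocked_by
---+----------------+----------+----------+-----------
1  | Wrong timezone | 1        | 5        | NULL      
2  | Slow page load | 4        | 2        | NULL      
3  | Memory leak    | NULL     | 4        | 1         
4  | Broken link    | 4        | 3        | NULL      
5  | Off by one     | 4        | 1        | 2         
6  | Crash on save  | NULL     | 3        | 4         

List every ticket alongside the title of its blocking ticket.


This is a self-join: tickets is joined to a second copy of itself, matching each row's blocked_by to another row's id. Use LEFT JOIN so rows with blocked_by=NULL are kept.
  - ticket 1 (Wrong timezone): blocked_by=NULL -> NULL
  - ticket 2 (Slow page load): blocked_by=NULL -> NULL
  - ticket 3 (Memory leak): blocked_by=1 -> Wrong timezone
  - ticket 4 (Broken link): blocked_by=NULL -> NULL
  - ticket 5 (Off by one): blocked_by=2 -> Slow page load
  - ticket 6 (Crash on save): blocked_by=4 -> Broken link

SQL:
SELECT a.title AS item, b.title AS blocked_by
FROM tickets a
LEFT JOIN tickets b ON a.blocked_by = b.id

Result:
item           | blocked_by    
---------------+---------------
Wrong timezone | NULL          
Slow page load | NULL          
Memory leak    | Wrong timezone
Broken link    | NULL          
Off by one     | Slow page load
Crash on save  | Broken link   


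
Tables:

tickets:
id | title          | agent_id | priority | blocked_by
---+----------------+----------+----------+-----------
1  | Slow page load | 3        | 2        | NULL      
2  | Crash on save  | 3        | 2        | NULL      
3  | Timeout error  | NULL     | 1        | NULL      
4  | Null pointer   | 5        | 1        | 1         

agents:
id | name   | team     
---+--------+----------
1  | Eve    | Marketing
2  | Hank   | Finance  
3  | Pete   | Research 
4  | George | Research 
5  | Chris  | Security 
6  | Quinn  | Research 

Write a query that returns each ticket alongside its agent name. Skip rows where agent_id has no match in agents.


INNER JOIN keeps only tickets rows whose agent_id matches an id in agents. Walk through each ticket:
  - ticket 1 (Slow page load): agent_id=3 -> matches Pete
  - ticket 2 (Crash on save): agent_id=3 -> matches Pete
  - ticket 3 (Timeout error): agent_id=NULL, no match -> dropped
  - ticket 4 (Null pointer): agent_id=5 -> matches Chris
So 1 of 4 rows is dropped.

SQL:
SELECT a.title, b.name AS agent
FROM tickets a
INNER JOIN agents b ON a.agent_id = b.id

Result:
title          | agent
---------------+------
Slow page load | Pete 
Crash on save  | Pete 
Null pointer   | Chris


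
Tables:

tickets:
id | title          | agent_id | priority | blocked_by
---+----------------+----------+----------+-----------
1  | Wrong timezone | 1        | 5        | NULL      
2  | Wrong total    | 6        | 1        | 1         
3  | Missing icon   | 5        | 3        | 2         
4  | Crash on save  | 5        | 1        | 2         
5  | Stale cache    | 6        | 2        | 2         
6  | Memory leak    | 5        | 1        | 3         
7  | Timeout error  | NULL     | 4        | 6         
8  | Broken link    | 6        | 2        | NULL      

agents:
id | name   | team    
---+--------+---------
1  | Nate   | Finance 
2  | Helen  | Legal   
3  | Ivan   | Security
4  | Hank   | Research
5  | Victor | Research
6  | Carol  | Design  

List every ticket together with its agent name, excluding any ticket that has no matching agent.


INNER JOIN keeps only tickets rows whose agent_id matches an id in agents. Walk through each ticket:
  - ticket 1 (Wrong timezone): agent_id=1 -> matches Nate
  - ticket 2 (Wrong total): agent_id=6 -> matches Carol
  - ticket 3 (Missing icon): agent_id=5 -> matches Victor
  - ticket 4 (Crash on save): agent_id=5 -> matches Victor
  - ticket 5 (Stale cache): agent_id=6 -> matches Carol
  - ticket 6 (Memory leak): agent_id=5 -> matches Victor
  - ticket 7 (Timeout error): agent_id=NULL, no match -> dropped
  - ticket 8 (Broken link): agent_id=6 -> matches Carol
So 1 of 8 rows is dropped.

SQL:
SELECT a.title, b.name AS agent
FROM tickets a
INNER JOIN agents b ON a.agent_id = b.id

Result:
title          | agent 
---------------+-------
Wrong timezone | Nate  
Wrong total    | Carol 
Missing icon   | Victor
Crash on save  | Victor
Stale cache    | Carol 
Memory leak    | Victor
Broken link    | Carol 


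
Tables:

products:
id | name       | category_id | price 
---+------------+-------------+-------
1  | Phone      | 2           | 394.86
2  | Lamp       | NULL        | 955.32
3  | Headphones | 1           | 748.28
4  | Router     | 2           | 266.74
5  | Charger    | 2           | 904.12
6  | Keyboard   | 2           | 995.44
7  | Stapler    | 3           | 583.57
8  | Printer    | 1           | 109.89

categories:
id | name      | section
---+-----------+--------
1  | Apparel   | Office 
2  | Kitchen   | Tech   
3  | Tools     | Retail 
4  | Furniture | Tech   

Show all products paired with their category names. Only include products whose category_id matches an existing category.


INNER JOIN keeps only products rows whose category_id matches an id in categories. Walk through each product:
  - product 1 (Phone): category_id=2 -> matches Kitchen
  - product 2 (Lamp): category_id=NULL, no match -> dropped
  - product 3 (Headphones): category_id=1 -> matches Apparel
  - product 4 (Router): category_id=2 -> matches Kitchen
  - product 5 (Charger): category_id=2 -> matches Kitchen
  - product 6 (Keyboard): category_id=2 -> matches Kitchen
  - product 7 (Stapler): category_id=3 -> matches Tools
  - product 8 (Printer): category_id=1 -> matches Apparel
So 1 of 8 rows is dropped.

SQL:
SELECT a.name, b.name AS category
FROM products a
INNER JOIN categories b ON a.category_id = b.id

Result:
name       | category
-----------+---------
Phone      | Kitchen 
Headphones | Apparel 
Router     | Kitchen 
Charger    | Kitchen 
Keyboard   | Kitchen 
Stapler    | Tools   
Printer    | Apparel 


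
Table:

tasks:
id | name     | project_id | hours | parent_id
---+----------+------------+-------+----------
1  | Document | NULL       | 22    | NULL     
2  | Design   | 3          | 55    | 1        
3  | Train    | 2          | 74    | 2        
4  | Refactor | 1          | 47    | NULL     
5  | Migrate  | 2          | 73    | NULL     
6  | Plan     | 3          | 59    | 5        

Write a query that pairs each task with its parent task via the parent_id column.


This is a self-join: tasks is joined to a second copy of itself, matching each row's parent_id to another row's id. Use LEFT JOIN so rows with parent_id=NULL are kept.
  - task 1 (Document): parent_id=NULL -> NULL
  - task 2 (Design): parent_id=1 -> Document
  - task 3 (Train): parent_id=2 -> Design
  - task 4 (Refactor): parent_id=NULL -> NULL
  - task 5 (Migrate): parent_id=NULL -> NULL
  - task 6 (Plan): parent_id=5 -> Migrate

SQL:
SELECT a.name AS item, b.name AS parent
FROM tasks a
LEFT JOIN tasks b ON a.parent_id = b.id

Result:
item     | parent  
---------+---------
Document | NULL    
Design   | Document
Train    | Design  
Refactor | NULL    
Migrate  | NULL    
Plan     | Migrate 


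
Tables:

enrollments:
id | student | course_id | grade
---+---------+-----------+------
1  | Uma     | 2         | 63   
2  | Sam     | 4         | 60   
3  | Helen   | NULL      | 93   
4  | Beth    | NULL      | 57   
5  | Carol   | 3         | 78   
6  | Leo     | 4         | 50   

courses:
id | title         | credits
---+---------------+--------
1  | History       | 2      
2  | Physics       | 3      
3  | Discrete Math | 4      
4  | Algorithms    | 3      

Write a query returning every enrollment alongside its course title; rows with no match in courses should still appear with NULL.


LEFT JOIN keeps every row from enrollments (the left table); where course_id has no match in courses, the course columns become NULL. Walk through each enrollment:
  - enrollment 1 (Uma): course_id=2 -> matches Physics
  - enrollment 2 (Sam): course_id=4 -> matches Algorithms
  - enrollment 3 (Helen): course_id=NULL, no match -> kept with NULL
  - enrollment 4 (Beth): course_id=NULL, no match -> kept with NULL
  - enrollment 5 (Carol): course_id=3 -> matches Discrete Math
  - enrollment 6 (Leo): course_id=4 -> matches Algorithms
All 6 rows appear; 2 have NULL course.

SQL:
SELECT a.student, b.title AS course
FROM enrollments a
LEFT JOIN courses b ON a.course_id = b.id

Result:
student | course       
--------+--------------
Uma     | Physics      
Sam     | Algorithms   
Helen   | NULL         
Beth    | NULL         
Carol   | Discrete Math
Leo     | Algorithms   


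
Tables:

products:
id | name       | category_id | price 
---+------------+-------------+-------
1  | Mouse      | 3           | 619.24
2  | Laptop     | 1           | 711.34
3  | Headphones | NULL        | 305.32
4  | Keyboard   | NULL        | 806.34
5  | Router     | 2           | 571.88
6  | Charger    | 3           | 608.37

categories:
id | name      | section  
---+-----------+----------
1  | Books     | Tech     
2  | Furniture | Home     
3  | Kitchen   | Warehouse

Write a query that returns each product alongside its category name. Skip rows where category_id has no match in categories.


INNER JOIN keeps only products rows whose category_id matches an id in categories. Walk through each product:
  - product 1 (Mouse): category_id=3 -> matches Kitchen
  - product 2 (Laptop): category_id=1 -> matches Books
  - product 3 (Headphones): category_id=NULL, no match -> dropped
  - product 4 (Keyboard): category_id=NULL, no match -> dropped
  - product 5 (Router): category_id=2 -> matches Furniture
  - product 6 (Charger): category_id=3 -> matches Kitchen
So 2 of 6 rows are dropped.

SQL:
SELECT a.name, b.name AS category
FROM products a
INNER JOIN categories b ON a.category_id = b.id

Result:
name    | category 
--------+----------
Mouse   | Kitchen  
Laptop  | Books    
Router  | Furniture
Charger | Kitchen  


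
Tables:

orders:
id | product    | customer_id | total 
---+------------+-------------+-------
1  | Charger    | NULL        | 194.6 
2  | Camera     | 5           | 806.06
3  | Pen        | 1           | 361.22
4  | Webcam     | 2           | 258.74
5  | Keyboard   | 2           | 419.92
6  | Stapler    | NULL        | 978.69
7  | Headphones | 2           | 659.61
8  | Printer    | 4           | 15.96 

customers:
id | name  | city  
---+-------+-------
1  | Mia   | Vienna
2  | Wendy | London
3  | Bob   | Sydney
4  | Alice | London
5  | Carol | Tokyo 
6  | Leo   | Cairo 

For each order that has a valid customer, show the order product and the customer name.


INNER JOIN keeps only orders rows whose customer_id matches an id in customers. Walk through each order:
  - order 1 (Charger): customer_id=NULL, no match -> dropped
  - order 2 (Camera): customer_id=5 -> matches Carol
  - order 3 (Pen): customer_id=1 -> matches Mia
  - order 4 (Webcam): customer_id=2 -> matches Wendy
  - order 5 (Keyboard): customer_id=2 -> matches Wendy
  - order 6 (Stapler): customer_id=NULL, no match -> dropped
  - order 7 (Headphones): customer_id=2 -> matches Wendy
  - order 8 (Printer): customer_id=4 -> matches Alice
So 2 of 8 rows are dropped.

SQL:
SELECT a.product, b.name AS customer
FROM orders a
INNER JOIN customers b ON a.customer_id = b.id

Result:
product    | customer
-----------+---------
Camera     | Carol   
Pen        | Mia     
Webcam     | Wendy   
Keyboard   | Wendy   
Headphones | Wendy   
Printer    | Alice   


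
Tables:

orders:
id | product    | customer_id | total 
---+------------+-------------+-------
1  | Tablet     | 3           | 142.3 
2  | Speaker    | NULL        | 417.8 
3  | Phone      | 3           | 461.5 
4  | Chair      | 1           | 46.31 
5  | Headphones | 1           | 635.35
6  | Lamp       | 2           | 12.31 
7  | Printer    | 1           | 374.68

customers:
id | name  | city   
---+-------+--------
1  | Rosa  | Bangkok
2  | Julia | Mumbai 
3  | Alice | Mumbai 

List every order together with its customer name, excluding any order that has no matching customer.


INNER JOIN keeps only orders rows whose customer_id matches an id in customers. Walk through each order:
  - order 1 (Tablet): customer_id=3 -> matches Alice
  - order 2 (Speaker): customer_id=NULL, no match -> dropped
  - order 3 (Phone): customer_id=3 -> matches Alice
  - order 4 (Chair): customer_id=1 -> matches Rosa
  - order 5 (Headphones): customer_id=1 -> matches Rosa
  - order 6 (Lamp): customer_id=2 -> matches Julia
  - order 7 (Printer): customer_id=1 -> matches Rosa
So 1 of 7 rows is dropped.

SQL:
SELECT a.product, b.name AS customer
FROM orders a
INNER JOIN customers b ON a.customer_id = b.id

Result:
product    | customer
-----------+---------
Tablet     | Alice   
Phone      | Alice   
Chair      | Rosa    
Headphones | Rosa    
Lamp       | Julia   
Printer    | Rosa    


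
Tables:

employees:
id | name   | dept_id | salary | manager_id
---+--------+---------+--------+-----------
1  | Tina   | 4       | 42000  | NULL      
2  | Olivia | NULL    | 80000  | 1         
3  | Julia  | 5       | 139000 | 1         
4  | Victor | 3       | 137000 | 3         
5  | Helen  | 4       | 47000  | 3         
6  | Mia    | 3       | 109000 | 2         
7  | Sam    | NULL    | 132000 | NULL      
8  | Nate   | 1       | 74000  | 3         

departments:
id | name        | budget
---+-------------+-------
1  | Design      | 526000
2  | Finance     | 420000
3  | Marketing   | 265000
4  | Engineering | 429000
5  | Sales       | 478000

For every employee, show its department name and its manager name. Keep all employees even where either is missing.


Two LEFT JOINs from the same base table employees: one to departments via dept_id, one to employees itself via manager_id. Both are LEFT so every employee is preserved.
Match against departments:
  - employee 1 (Tina): dept_id=4 -> matches Engineering
  - employee 2 (Olivia): dept_id=NULL, no match -> kept with NULL
  - employee 3 (Julia): dept_id=5 -> matches Sales
  - employee 4 (Victor): dept_id=3 -> matches Marketing
  - employee 5 (Helen): dept_id=4 -> matches Engineering
  - employee 6 (Mia): dept_id=3 -> matches Marketing
  - employee 7 (Sam): dept_id=NULL, no match -> kept with NULL
  - employee 8 (Nate): dept_id=1 -> matches Design
Match against employees (self):
  - employee 1 (Tina): manager_id=NULL -> NULL
  - employee 2 (Olivia): manager_id=1 -> Tina
  - employee 3 (Julia): manager_id=1 -> Tina
  - employee 4 (Victor): manager_id=3 -> Julia
  - employee 5 (Helen): manager_id=3 -> Julia
  - employee 6 (Mia): manager_id=2 -> Olivia
  - employee 7 (Sam): manager_id=NULL -> NULL
  - employee 8 (Nate): manager_id=3 -> Julia

SQL:
SELECT a.name, b.name AS department, c.name AS manager
FROM employees a
LEFT JOIN departments b ON a.dept_id = b.id
LEFT JOIN employees c ON a.manager_id = c.id

Result:
name   | department  | manager
-------+-------------+--------
Tina   | Engineering | NULL   
Olivia | NULL        | Tina   
Julia  | Sales       | Tina   
Victor | Marketing   | Julia  
Helen  | Engineering | Julia  
Mia    | Marketing   | Olivia 
Sam    | NULL        | NULL   
Nate   | Design      | Julia  


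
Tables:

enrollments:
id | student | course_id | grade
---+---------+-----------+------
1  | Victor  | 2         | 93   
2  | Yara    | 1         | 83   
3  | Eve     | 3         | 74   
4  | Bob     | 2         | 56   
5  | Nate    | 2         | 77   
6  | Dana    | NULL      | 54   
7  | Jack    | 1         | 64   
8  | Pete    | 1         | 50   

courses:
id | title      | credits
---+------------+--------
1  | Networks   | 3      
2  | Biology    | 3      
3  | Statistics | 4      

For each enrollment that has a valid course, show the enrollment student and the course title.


INNER JOIN keeps only enrollments rows whose course_id matches an id in courses. Walk through each enrollment:
  - enrollment 1 (Victor): course_id=2 -> matches Biology
  - enrollment 2 (Yara): course_id=1 -> matches Networks
  - enrollment 3 (Eve): course_id=3 -> matches Statistics
  - enrollment 4 (Bob): course_id=2 -> matches Biology
  - enrollment 5 (Nate): course_id=2 -> matches Biology
  - enrollment 6 (Dana): course_id=NULL, no match -> dropped
  - enrollment 7 (Jack): course_id=1 -> matches Networks
  - enrollment 8 (Pete): course_id=1 -> matches Networks
So 1 of 8 rows is dropped.

SQL:
SELECT a.student, b.title AS course
FROM enrollments a
INNER JOIN courses b ON a.course_id = b.id

Result:
student | course    
--------+-----------
Victor  | Biology   
Yara    | Networks  
Eve     | Statistics
Bob     | Biology   
Nate    | Biology   
Jack    | Networks  
Pete    | Networks  


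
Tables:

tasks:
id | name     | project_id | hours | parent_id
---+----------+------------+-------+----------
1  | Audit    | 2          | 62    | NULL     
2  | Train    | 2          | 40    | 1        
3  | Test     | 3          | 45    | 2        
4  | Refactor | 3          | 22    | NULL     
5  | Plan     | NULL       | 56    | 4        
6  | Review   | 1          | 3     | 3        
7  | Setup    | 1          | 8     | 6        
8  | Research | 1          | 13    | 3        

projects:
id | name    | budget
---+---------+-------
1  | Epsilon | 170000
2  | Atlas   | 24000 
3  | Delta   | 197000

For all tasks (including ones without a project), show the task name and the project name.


LEFT JOIN keeps every row from tasks (the left table); where project_id has no match in projects, the project columns become NULL. Walk through each task:
  - task 1 (Audit): project_id=2 -> matches Atlas
  - task 2 (Train): project_id=2 -> matches Atlas
  - task 3 (Test): project_id=3 -> matches Delta
  - task 4 (Refactor): project_id=3 -> matches Delta
  - task 5 (Plan): project_id=NULL, no match -> kept with NULL
  - task 6 (Review): project_id=1 -> matches Epsilon
  - task 7 (Setup): project_id=1 -> matches Epsilon
  - task 8 (Research): project_id=1 -> matches Epsilon
All 8 rows appear; 1 has NULL project.

SQL:
SELECT a.name, b.name AS project
FROM tasks a
LEFT JOIN projects b ON a.project_id = b.id

Result:
name     | project
---------+--------
Audit    | Atlas  
Train    | Atlas  
Test     | Delta  
Refactor | Delta  
Plan     | NULL   
Review   | Epsilon
Setup    | Epsilon
Research | Epsilon


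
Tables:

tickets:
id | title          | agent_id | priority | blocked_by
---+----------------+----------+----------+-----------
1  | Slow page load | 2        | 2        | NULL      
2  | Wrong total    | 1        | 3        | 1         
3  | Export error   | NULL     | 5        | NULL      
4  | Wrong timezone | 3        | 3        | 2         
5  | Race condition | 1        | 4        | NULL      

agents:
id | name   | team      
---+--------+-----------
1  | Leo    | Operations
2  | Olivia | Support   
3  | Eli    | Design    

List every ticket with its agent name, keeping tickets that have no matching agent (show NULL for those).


LEFT JOIN keeps every row from tickets (the left table); where agent_id has no match in agents, the agent columns become NULL. Walk through each ticket:
  - ticket 1 (Slow page load): agent_id=2 -> matches Olivia
  - ticket 2 (Wrong total): agent_id=1 -> matches Leo
  - ticket 3 (Export error): agent_id=NULL, no match -> kept with NULL
  - ticket 4 (Wrong timezone): agent_id=3 -> matches Eli
  - ticket 5 (Race condition): agent_id=1 -> matches Leo
All 5 rows appear; 1 has NULL agent.

SQL:
SELECT a.title, b.name AS agent
FROM tickets a
LEFT JOIN agents b ON a.agent_id = b.id

Result:
title          | agent 
---------------+-------
Slow page load | Olivia
Wrong total    | Leo   
Export error   | NULL  
Wrong timezone | Eli   
Race condition | Leo   


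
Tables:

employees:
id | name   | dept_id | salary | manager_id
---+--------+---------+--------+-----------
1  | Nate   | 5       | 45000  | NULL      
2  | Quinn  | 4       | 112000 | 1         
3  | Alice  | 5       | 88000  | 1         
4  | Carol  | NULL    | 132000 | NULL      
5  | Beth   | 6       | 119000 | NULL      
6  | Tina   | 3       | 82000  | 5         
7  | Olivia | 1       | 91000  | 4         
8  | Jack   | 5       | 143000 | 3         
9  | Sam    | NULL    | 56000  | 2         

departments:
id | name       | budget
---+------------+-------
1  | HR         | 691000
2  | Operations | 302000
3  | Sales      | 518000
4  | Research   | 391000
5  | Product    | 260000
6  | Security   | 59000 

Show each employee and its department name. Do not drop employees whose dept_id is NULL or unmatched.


LEFT JOIN keeps every row from employees (the left table); where dept_id has no match in departments, the department columns become NULL. Walk through each employee:
  - employee 1 (Nate): dept_id=5 -> matches Product
  - employee 2 (Quinn): dept_id=4 -> matches Research
  - employee 3 (Alice): dept_id=5 -> matches Product
  - employee 4 (Carol): dept_id=NULL, no match -> kept with NULL
  - employee 5 (Beth): dept_id=6 -> matches Security
  - employee 6 (Tina): dept_id=3 -> matches Sales
  - employee 7 (Olivia): dept_id=1 -> matches HR
  - employee 8 (Jack): dept_id=5 -> matches Product
  - employee 9 (Sam): dept_id=NULL, no match -> kept with NULL
All 9 rows appear; 2 have NULL department.

SQL:
SELECT a.name, b.name AS department
FROM employees a
LEFT JOIN departments b ON a.dept_id = b.id

Result:
name   | department
-------+-----------
Nate   | Product   
Quinn  | Research  
Alice  | Product   
Carol  | NULL      
Beth   | Security  
Tina   | Sales     
Olivia | HR        
Jack   | Product   
Sam    | NULL      


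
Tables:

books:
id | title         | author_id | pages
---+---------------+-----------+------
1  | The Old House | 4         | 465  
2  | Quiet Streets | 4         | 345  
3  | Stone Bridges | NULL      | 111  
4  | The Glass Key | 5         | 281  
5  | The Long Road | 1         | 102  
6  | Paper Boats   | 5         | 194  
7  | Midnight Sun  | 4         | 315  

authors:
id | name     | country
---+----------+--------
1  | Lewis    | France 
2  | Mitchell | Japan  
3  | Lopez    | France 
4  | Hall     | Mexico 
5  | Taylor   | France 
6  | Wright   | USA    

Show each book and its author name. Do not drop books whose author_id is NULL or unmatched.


LEFT JOIN keeps every row from books (the left table); where author_id has no match in authors, the author columns become NULL. Walk through each book:
  - book 1 (The Old House): author_id=4 -> matches Hall
  - book 2 (Quiet Streets): author_id=4 -> matches Hall
  - book 3 (Stone Bridges): author_id=NULL, no match -> kept with NULL
  - book 4 (The Glass Key): author_id=5 -> matches Taylor
  - book 5 (The Long Road): author_id=1 -> matches Lewis
  - book 6 (Paper Boats): author_id=5 -> matches Taylor
  - book 7 (Midnight Sun): author_id=4 -> matches Hall
All 7 rows appear; 1 has NULL author.

SQL:
SELECT a.title, b.name AS author
FROM books a
LEFT JOIN authors b ON a.author_id = b.id

Result:
title         | author
--------------+-------
The Old House | Hall  
Quiet Streets | Hall  
Stone Bridges | NULL  
The Glass Key | Taylor
The Long Road | Lewis 
Paper Boats   | Taylor
Midnight Sun  | Hall  


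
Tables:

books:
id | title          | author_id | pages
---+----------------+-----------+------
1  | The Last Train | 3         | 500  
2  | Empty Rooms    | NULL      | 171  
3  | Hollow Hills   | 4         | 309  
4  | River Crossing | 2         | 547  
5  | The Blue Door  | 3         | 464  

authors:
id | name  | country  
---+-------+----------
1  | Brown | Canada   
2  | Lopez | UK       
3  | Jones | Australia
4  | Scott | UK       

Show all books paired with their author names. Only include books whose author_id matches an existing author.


INNER JOIN keeps only books rows whose author_id matches an id in authors. Walk through each book:
  - book 1 (The Last Train): author_id=3 -> matches Jones
  - book 2 (Empty Rooms): author_id=NULL, no match -> dropped
  - book 3 (Hollow Hills): author_id=4 -> matches Scott
  - book 4 (River Crossing): author_id=2 -> matches Lopez
  - book 5 (The Blue Door): author_id=3 -> matches Jones
So 1 of 5 rows is dropped.

SQL:
SELECT a.title, b.name AS author
FROM books a
INNER JOIN authors b ON a.author_id = b.id

Result:
title          | author
---------------+-------
The Last Train | Jones 
Hollow Hills   | Scott 
River Crossing | Lopez 
The Blue Door  | Jones 


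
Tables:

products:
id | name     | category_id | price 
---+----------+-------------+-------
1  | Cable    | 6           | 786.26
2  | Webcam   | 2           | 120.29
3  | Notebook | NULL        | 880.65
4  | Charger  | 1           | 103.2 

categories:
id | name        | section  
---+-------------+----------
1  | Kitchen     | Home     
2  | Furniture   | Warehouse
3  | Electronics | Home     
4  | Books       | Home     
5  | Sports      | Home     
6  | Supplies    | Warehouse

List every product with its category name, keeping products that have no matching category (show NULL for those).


LEFT JOIN keeps every row from products (the left table); where category_id has no match in categories, the category columns become NULL. Walk through each product:
  - product 1 (Cable): category_id=6 -> matches Supplies
  - product 2 (Webcam): category_id=2 -> matches Furniture
  - product 3 (Notebook): category_id=NULL, no match -> kept with NULL
  - product 4 (Charger): category_id=1 -> matches Kitchen
All 4 rows appear; 1 has NULL category.

SQL:
SELECT a.name, b.name AS category
FROM products a
LEFT JOIN categories b ON a.category_id = b.id

Result:
name     | category 
---------+----------
Cable    | Supplies 
Webcam   | Furniture
Notebook | NULL     
Charger  | Kitchen  


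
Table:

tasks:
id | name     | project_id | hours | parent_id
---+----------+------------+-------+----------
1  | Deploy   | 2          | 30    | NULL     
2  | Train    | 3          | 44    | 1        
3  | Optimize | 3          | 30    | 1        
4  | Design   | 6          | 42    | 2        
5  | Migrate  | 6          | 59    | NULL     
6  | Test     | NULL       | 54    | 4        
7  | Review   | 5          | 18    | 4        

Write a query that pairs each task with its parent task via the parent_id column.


This is a self-join: tasks is joined to a second copy of itself, matching each row's parent_id to another row's id. Use LEFT JOIN so rows with parent_id=NULL are kept.
  - task 1 (Deploy): parent_id=NULL -> NULL
  - task 2 (Train): parent_id=1 -> Deploy
  - task 3 (Optimize): parent_id=1 -> Deploy
  - task 4 (Design): parent_id=2 -> Train
  - task 5 (Migrate): parent_id=NULL -> NULL
  - task 6 (Test): parent_id=4 -> Design
  - task 7 (Review): parent_id=4 -> Design

SQL:
SELECT a.name AS item, b.name AS parent
FROM tasks a
LEFT JOIN tasks b ON a.parent_id = b.id

Result:
item     | parent
---------+-------
Deploy   | NULL  
Train    | Deploy
Optimize | Deploy
Design   | Train 
Migrate  | NULL  
Test     | Design
Review   | Design


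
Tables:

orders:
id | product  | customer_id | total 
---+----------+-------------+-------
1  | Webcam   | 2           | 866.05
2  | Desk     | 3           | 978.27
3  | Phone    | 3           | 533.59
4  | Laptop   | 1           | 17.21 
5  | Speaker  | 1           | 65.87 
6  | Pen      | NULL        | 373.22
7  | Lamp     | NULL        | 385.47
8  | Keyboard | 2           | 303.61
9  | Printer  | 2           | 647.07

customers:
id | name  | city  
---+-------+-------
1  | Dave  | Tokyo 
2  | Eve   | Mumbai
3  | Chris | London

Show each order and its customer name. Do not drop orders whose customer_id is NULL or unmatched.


LEFT JOIN keeps every row from orders (the left table); where customer_id has no match in customers, the customer columns become NULL. Walk through each order:
  - order 1 (Webcam): customer_id=2 -> matches Eve
  - order 2 (Desk): customer_id=3 -> matches Chris
  - order 3 (Phone): customer_id=3 -> matches Chris
  - order 4 (Laptop): customer_id=1 -> matches Dave
  - order 5 (Speaker): customer_id=1 -> matches Dave
  - order 6 (Pen): customer_id=NULL, no match -> kept with NULL
  - order 7 (Lamp): customer_id=NULL, no match -> kept with NULL
  - order 8 (Keyboard): customer_id=2 -> matches Eve
  - order 9 (Printer): customer_id=2 -> matches Eve
All 9 rows appear; 2 have NULL customer.

SQL:
SELECT a.product, b.name AS customer
FROM orders a
LEFT JOIN customers b ON a.customer_id = b.id

Result:
product  | customer
---------+---------
Webcam   | Eve     
Desk     | Chris   
Phone    | Chris   
Laptop   | Dave    
Speaker  | Dave    
Pen      | NULL    
Lamp     | NULL    
Keyboard | Eve     
Printer  | Eve     


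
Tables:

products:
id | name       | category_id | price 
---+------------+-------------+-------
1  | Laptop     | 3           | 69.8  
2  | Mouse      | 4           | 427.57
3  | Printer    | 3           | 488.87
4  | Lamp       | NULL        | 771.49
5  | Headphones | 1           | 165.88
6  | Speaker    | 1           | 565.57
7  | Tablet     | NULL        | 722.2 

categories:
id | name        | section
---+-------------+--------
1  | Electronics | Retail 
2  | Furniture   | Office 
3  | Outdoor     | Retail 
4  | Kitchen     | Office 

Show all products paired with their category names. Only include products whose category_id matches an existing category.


INNER JOIN keeps only products rows whose category_id matches an id in categories. Walk through each product:
  - product 1 (Laptop): category_id=3 -> matches Outdoor
  - product 2 (Mouse): category_id=4 -> matches Kitchen
  - product 3 (Printer): category_id=3 -> matches Outdoor
  - product 4 (Lamp): category_id=NULL, no match -> dropped
  - product 5 (Headphones): category_id=1 -> matches Electronics
  - product 6 (Speaker): category_id=1 -> matches Electronics
  - product 7 (Tablet): category_id=NULL, no match -> dropped
So 2 of 7 rows are dropped.

SQL:
SELECT a.name, b.name AS category
FROM products a
INNER JOIN categories b ON a.category_id = b.id

Result:
name       | category   
-----------+------------
Laptop     | Outdoor    
Mouse      | Kitchen    
Printer    | Outdoor    
Headphones | Electronics
Speaker    | Electronics


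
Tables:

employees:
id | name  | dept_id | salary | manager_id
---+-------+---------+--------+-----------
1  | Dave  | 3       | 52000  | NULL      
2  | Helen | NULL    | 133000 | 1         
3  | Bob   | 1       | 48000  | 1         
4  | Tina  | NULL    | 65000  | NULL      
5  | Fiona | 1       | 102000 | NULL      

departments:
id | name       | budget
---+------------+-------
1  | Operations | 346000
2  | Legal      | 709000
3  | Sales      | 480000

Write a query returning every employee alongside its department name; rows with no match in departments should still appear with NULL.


LEFT JOIN keeps every row from employees (the left table); where dept_id has no match in departments, the department columns become NULL. Walk through each employee:
  - employee 1 (Dave): dept_id=3 -> matches Sales
  - employee 2 (Helen): dept_id=NULL, no match -> kept with NULL
  - employee 3 (Bob): dept_id=1 -> matches Operations
  - employee 4 (Tina): dept_id=NULL, no match -> kept with NULL
  - employee 5 (Fiona): dept_id=1 -> matches Operations
All 5 rows appear; 2 have NULL department.

SQL:
SELECT a.name, b.name AS department
FROM employees a
LEFT JOIN departments b ON a.dept_id = b.id

Result:
name  | department
------+-----------
Dave  | Sales     
Helen | NULL      
Bob   | Operations
Tina  | NULL      
Fiona | Operations


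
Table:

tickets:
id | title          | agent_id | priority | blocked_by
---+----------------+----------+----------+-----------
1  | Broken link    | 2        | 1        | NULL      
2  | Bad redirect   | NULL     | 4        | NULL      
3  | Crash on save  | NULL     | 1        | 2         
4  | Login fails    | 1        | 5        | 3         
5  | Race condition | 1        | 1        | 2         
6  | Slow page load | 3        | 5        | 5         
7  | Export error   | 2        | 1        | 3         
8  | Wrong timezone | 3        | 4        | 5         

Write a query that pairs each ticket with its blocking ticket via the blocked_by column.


This is a self-join: tickets is joined to a second copy of itself, matching each row's blocked_by to another row's id. Use LEFT JOIN so rows with blocked_by=NULL are kept.
  - ticket 1 (Broken link): blocked_by=NULL -> NULL
  - ticket 2 (Bad redirect): blocked_by=NULL -> NULL
  - ticket 3 (Crash on save): blocked_by=2 -> Bad redirect
  - ticket 4 (Login fails): blocked_by=3 -> Crash on save
  - ticket 5 (Race condition): blocked_by=2 -> Bad redirect
  - ticket 6 (Slow page load): blocked_by=5 -> Race condition
  - ticket 7 (Export error): blocked_by=3 -> Crash on save
  - ticket 8 (Wrong timezone): blocked_by=5 -> Race condition

SQL:
SELECT a.title AS item, b.title AS blocked_by
FROM tickets a
LEFT JOIN tickets b ON a.blocked_by = b.id

Result:
item           | blocked_by    
---------------+---------------
Broken link    | NULL          
Bad redirect   | NULL          
Crash on save  | Bad redirect  
Login fails    | Crash on save 
Race condition | Bad redirect  
Slow page load | Race condition
Export error   | Crash on save 
Wrong timezone | Race condition


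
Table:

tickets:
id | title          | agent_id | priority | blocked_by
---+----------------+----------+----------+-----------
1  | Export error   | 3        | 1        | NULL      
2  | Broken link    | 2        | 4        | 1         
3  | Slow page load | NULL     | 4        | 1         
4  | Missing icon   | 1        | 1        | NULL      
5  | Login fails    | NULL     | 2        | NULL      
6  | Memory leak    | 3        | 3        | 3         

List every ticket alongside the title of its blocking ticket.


This is a self-join: tickets is joined to a second copy of itself, matching each row's blocked_by to another row's id. Use LEFT JOIN so rows with blocked_by=NULL are kept.
  - ticket 1 (Export error): blocked_by=NULL -> NULL
  - ticket 2 (Broken link): blocked_by=1 -> Export error
  - ticket 3 (Slow page load): blocked_by=1 -> Export error
  - ticket 4 (Missing icon): blocked_by=NULL -> NULL
  - ticket 5 (Login fails): blocked_by=NULL -> NULL
  - ticket 6 (Memory leak): blocked_by=3 -> Slow page load

SQL:
SELECT a.title AS item, b.title AS blocked_by
FROM tickets a
LEFT JOIN tickets b ON a.blocked_by = b.id

Result:
item           | blocked_by    
---------------+---------------
Export error   | NULL          
Broken link    | Export error  
Slow page load | Export error  
Missing icon   | NULL          
Login fails    | NULL          
Memory leak    | Slow page load


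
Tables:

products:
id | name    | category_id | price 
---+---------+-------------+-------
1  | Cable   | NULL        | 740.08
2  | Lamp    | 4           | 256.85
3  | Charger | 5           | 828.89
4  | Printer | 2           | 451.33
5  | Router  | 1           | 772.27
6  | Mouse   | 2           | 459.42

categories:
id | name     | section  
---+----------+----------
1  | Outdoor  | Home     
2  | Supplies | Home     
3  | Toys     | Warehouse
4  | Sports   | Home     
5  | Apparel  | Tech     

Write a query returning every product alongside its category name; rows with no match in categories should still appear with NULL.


LEFT JOIN keeps every row from products (the left table); where category_id has no match in categories, the category columns become NULL. Walk through each product:
  - product 1 (Cable): category_id=NULL, no match -> kept with NULL
  - product 2 (Lamp): category_id=4 -> matches Sports
  - product 3 (Charger): category_id=5 -> matches Apparel
  - product 4 (Printer): category_id=2 -> matches Supplies
  - product 5 (Router): category_id=1 -> matches Outdoor
  - product 6 (Mouse): category_id=2 -> matches Supplies
All 6 rows appear; 1 has NULL category.

SQL:
SELECT a.name, b.name AS category
FROM products a
LEFT JOIN categories b ON a.category_id = b.id

Result:
name    | category
--------+---------
Cable   | NULL    
Lamp    | Sports  
Charger | Apparel 
Printer | Supplies
Router  | Outdoor 
Mouse   | Supplies


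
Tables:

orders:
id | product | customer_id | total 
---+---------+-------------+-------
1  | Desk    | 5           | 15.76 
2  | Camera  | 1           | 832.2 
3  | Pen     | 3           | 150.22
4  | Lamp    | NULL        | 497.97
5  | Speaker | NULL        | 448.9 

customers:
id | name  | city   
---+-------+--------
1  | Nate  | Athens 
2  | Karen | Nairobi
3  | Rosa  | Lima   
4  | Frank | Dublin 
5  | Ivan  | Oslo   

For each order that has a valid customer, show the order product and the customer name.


INNER JOIN keeps only orders rows whose customer_id matches an id in customers. Walk through each order:
  - order 1 (Desk): customer_id=5 -> matches Ivan
  - order 2 (Camera): customer_id=1 -> matches Nate
  - order 3 (Pen): customer_id=3 -> matches Rosa
  - order 4 (Lamp): customer_id=NULL, no match -> dropped
  - order 5 (Speaker): customer_id=NULL, no match -> dropped
So 2 of 5 rows are dropped.

SQL:
SELECT a.product, b.name AS customer
FROM orders a
INNER JOIN customers b ON a.customer_id = b.id

Result:
product | customer
--------+---------
Desk    | Ivan    
Camera  | Nate    
Pen     | Rosa    


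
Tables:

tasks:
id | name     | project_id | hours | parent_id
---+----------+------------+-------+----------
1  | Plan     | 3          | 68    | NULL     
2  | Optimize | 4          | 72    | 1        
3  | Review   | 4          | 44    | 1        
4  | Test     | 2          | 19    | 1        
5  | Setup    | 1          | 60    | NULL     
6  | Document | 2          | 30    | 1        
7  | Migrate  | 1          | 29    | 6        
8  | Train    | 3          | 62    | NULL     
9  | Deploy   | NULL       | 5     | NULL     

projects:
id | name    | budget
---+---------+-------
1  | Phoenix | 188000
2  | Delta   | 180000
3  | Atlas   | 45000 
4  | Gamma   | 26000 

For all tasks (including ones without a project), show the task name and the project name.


LEFT JOIN keeps every row from tasks (the left table); where project_id has no match in projects, the project columns become NULL. Walk through each task:
  - task 1 (Plan): project_id=3 -> matches Atlas
  - task 2 (Optimize): project_id=4 -> matches Gamma
  - task 3 (Review): project_id=4 -> matches Gamma
  - task 4 (Test): project_id=2 -> matches Delta
  - task 5 (Setup): project_id=1 -> matches Phoenix
  - task 6 (Document): project_id=2 -> matches Delta
  - task 7 (Migrate): project_id=1 -> matches Phoenix
  - task 8 (Train): project_id=3 -> matches Atlas
  - task 9 (Deploy): project_id=NULL, no match -> kept with NULL
All 9 rows appear; 1 has NULL project.

SQL:
SELECT a.name, b.name AS project
FROM tasks a
LEFT JOIN projects b ON a.project_id = b.id

Result:
name     | project
---------+--------
Plan     | Atlas  
Optimize | Gamma  
Review   | Gamma  
Test     | Delta  
Setup    | Phoenix
Document | Delta  
Migrate  | Phoenix
Train    | Atlas  
Deploy   | NULL   
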